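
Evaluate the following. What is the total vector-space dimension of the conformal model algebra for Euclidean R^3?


The conformal model of R^3 uses Cl(4,1): the 3 Euclidean generators plus two extra orthogonal generators e+ (e+^2 = +1) and e- (e-^2 = -1), from which the null vectors e0, einf are built.
Number of generators m = 3 + 2 = 5.
dim Cl(p,q) = 2^m = 2^5 = 32


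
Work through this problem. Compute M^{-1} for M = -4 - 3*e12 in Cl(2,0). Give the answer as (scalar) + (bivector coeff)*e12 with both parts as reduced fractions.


M = -4 - 3*e12, where e12^2 = -1.
Since M commutes with its reverse ~M = a - b*e12, M * ~M = a^2 - b^2*e12^2 = a^2 + b^2.
So M^{-1} = ~M / (a^2 + b^2) = (a - b*e12)/(a^2 + b^2).
a^2 + b^2 = 16 + 9 = 25
Scalar part = -4/25 = -4/25
Bivector coeff = 3/25 = 3/25
M^{-1} = -4/25 + 3/25*e12


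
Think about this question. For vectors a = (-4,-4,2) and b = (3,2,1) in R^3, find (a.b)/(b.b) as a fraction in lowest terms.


Projection coefficient = (a . b) / (b . b)
a . b = (-4)*3 + (-4)*2 + 2*1
= -12 + (-8) + 2 = -18
b . b = 3^2 + 2^2 + 1^2
= 9 + 4 + 1 = 14
Coefficient = -18/14
In lowest terms: -9/7


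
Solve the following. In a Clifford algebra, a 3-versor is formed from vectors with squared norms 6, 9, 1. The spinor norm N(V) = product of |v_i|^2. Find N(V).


Spinor norm N(V) = |v1|^2 * |v2|^2 * ... * |v3|^2
= 6 * 9 * 1
Running product: 6, 54, 54
N(V) = 54


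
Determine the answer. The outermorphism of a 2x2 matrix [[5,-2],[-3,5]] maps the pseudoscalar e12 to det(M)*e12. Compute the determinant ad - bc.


The outermorphism of a linear map f sends e1^e2 to f(e1)^f(e2).
f(e1) = 5*e1 - 3*e2
f(e2) = -2*e1 + 5*e2
f(e1) ^ f(e2) = (5*e1 - 3*e2) ^ (-2*e1 + 5*e2)
= 5*5*e12 + (-3)*(-2)*e21
= (25 - 6)*e12
= 19*e12
Coefficient = 19


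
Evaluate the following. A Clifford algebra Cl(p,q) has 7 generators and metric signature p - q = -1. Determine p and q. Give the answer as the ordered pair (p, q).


We need p + q = 7 and p - q = -1.
Adding: 2p = 7 + (-1) = 6, so p = 3.
Then q = 7 - 3 = 4.
(p, q) = (3, 4)


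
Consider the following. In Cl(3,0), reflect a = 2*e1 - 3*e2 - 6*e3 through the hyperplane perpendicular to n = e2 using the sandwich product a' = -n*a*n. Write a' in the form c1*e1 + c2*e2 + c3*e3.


Reflection formula: a' = -n*a*n, with n = e2 (unit vector, n^2 = 1).
For reflection through hyperplane perp to e2:
The component along e2 flips sign, others stay.
a = (2, -3, -6)
a' = (2, 3, -6)
a' = 2*e1 + 3*e2 - 6*e3


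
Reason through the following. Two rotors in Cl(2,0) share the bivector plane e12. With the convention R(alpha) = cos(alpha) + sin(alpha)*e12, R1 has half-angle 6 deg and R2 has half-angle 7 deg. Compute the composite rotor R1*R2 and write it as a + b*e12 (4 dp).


Same-plane rotors commute and their half-angles add:
R1*R2 = cos(a1 + a2) + sin(a1 + a2)*e12.
a1 + a2 = 6 + 7 = 13 deg
cos(13 deg) = 0.9744
sin(13 deg) = 0.2250
R1*R2 = 0.9744 + 0.2250*e12


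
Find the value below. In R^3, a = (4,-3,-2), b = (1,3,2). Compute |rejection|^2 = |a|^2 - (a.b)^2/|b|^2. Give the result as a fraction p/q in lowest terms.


|a|^2 = 4^2 + (-3)^2 + (-2)^2 = 29
|b|^2 = 1^2 + 3^2 + 2^2 = 14
a . b = 4*1 + (-3)*3 + (-2)*2 = -9
(a.b)^2 = (-9)^2 = 81
|rej|^2 = 29 - 81/14
= (406 - 81)/14
= 325/14
In lowest terms: 325/14


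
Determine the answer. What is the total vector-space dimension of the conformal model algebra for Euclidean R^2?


The conformal model of R^2 uses Cl(3,1): the 2 Euclidean generators plus two extra orthogonal generators e+ (e+^2 = +1) and e- (e-^2 = -1), from which the null vectors e0, einf are built.
Number of generators m = 2 + 2 = 4.
dim Cl(p,q) = 2^m = 2^4 = 16


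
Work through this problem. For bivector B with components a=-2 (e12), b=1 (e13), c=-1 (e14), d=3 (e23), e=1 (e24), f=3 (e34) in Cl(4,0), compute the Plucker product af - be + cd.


Plucker relation: af - be + cd
a*f = (-2)*3 = -6
b*e = 1*1 = 1
c*d = (-1)*3 = -3
af - be + cd = -6 - 1 + (-3)
= -10


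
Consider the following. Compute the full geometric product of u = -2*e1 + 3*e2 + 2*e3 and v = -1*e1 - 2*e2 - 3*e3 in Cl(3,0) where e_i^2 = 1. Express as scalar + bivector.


In Cl(3,0): e_i^2 = 1, e_ie_j = -e_je_i for i != j.
Scalar part = u . v = (-2)*(-1) + 3*(-2) + 2*(-3)
= 2 + (-6) + (-6) = -10
e12 coeff = (-2)*(-2) - 3*(-1) = 4 - (-3) = 7
e13 coeff = (-2)*(-3) - 2*(-1) = 6 - (-2) = 8
e23 coeff = 3*(-3) - 2*(-2) = -9 - (-4) = -5
uv = -10 + 7*e12 + 8*e13 - 5*e23


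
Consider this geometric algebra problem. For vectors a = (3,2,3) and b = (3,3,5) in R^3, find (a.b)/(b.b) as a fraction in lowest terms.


Projection coefficient = (a . b) / (b . b)
a . b = 3*3 + 2*3 + 3*5
= 9 + 6 + 15 = 30
b . b = 3^2 + 3^2 + 5^2
= 9 + 9 + 25 = 43
Coefficient = 30/43
In lowest terms: 30/43


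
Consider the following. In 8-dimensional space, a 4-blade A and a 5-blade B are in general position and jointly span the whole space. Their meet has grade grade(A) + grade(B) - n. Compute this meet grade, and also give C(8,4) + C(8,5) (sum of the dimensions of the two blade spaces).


Meet grade = grade(A) + grade(B) - n
= 4 + 5 - 8 = 1
C(8,4) = 70
C(8,5) = 56
dim_A + dim_B = 70 + 56 = 126


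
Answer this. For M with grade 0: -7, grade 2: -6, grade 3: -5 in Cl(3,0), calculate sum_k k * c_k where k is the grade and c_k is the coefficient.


Grade-weighted sum = sum of grade_k * coefficient_k
0*(-7) = 0
2*(-6) = -12
3*(-5) = -15
Total = 0 + (-12) + (-15) = -27


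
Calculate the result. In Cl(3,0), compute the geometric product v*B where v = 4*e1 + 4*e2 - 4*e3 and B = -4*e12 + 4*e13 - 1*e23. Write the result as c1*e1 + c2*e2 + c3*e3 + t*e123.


vB has grade-1 (vector) and grade-3 (trivector) parts: vB = (v _| B) + (v ^ B).
Vector part <vB>_1:
  e1: -v2*b12 - v3*b13 = -(4)*(-4) - (-4)*(4) = 32
  e2: v1*b12 - v3*b23 = (4)*(-4) - (-4)*(-1) = -20
  e3: v1*b13 + v2*b23 = (4)*(4) + (4)*(-1) = 12
Trivector part <vB>_3:
  e123: v1*b23 - v2*b13 + v3*b12 = (4)*(-1) - (4)*(4) + (-4)*(-4) = -4
vB = 32*e1 - 20*e2 + 12*e3 - 4*e123


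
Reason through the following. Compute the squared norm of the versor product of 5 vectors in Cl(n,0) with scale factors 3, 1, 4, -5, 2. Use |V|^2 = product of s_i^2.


Each vector v_i has |v_i|^2 = s_i^2
Squared scales: 3^2 = 9, 1^2 = 1, 4^2 = 16, (-5)^2 = 25, 2^2 = 4
|V|^2 = 9 * 1 * 16 * 25 * 4
= 14400


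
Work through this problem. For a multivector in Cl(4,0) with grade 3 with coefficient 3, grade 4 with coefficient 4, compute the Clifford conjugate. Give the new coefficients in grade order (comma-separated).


Clifford conjugate sign for grade k: (-1)^(k(k+1)/2)
Grade 3: (-1)^(3*4/2) = (-1)^6 = 1, coeff 3 -> 3
Grade 4: (-1)^(4*5/2) = (-1)^10 = 1, coeff 4 -> 4
Conjugated coefficients: 3, 4


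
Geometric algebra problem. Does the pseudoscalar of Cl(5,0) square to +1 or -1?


The pseudoscalar I = e1...e_n (product of all n generators) of Cl(p,q) satisfies I^2 = (-1)^(q + n(n-1)/2).
p = 5, q = 0, n = p + q = 5
n(n-1)/2 = 5 * 4 / 2 = 10
Exponent = q + n(n-1)/2 = 0 + 10 = 10
I^2 = (-1)^10 = +1


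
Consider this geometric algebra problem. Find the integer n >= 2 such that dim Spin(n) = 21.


dim Spin(n) = dim so(n) = n(n-1)/2.
Solve n(n-1)/2 = 21, i.e. n^2 - n - 42 = 0.
Discriminant = 1 + 8*21 = 169
n = (1 + sqrt(169))/2 = (1 + 13)/2 = 7


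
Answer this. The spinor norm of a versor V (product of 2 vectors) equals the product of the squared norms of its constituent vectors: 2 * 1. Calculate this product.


Spinor norm N(V) = |v1|^2 * |v2|^2 * ... * |v2|^2
= 2 * 1
Running product: 2, 2
N(V) = 2


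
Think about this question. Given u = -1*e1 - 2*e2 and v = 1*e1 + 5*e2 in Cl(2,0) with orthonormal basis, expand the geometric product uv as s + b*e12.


Expand: (-1*e1 - 2*e2)(1*e1 + 5*e2)
= (-1)*1*e1e1 + (-1)*5*e1e2 + (-2)*1*e2e1 + (-2)*5*e2e2
Using e1^2 = e2^2 = 1, e2e1 = -e1e2:
Scalar part s = (-1)*1 + (-2)*5 = -1 + (-10) = -11
Bivector part b = (-1)*5 - (-2)*1 = -5 - (-2) = -3
uv = -11 - 3*e12


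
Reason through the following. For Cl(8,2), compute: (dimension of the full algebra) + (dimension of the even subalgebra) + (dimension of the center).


n = 8 + 2 = 10
Total dim = 2^10 = 1024
Even subalgebra dim = 2^9 = 512
n is even, so center dim = 1
Sum = 1024 + 512 + 1 = 1537


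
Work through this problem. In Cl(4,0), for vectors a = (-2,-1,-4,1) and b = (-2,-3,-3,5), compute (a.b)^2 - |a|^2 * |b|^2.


a . b = (-2)*(-2) + (-1)*(-3) + (-4)*(-3) + 1*5
= 4 + 3 + 12 + 5 = 24
|a|^2 = (-2)^2 + (-1)^2 + (-4)^2 + 1^2 = 22
|b|^2 = (-2)^2 + (-3)^2 + (-3)^2 + 5^2 = 47
(a.b)^2 = 24^2 = 576
|a|^2 * |b|^2 = 22 * 47 = 1034
Result = 576 - 1034 = -458


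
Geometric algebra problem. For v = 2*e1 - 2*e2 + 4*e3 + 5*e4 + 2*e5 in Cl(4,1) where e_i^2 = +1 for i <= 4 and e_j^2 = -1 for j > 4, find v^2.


v^2 = sum of c_i^2 * e_i^2
Positive signature terms (e_i^2 = +1): 2^2 + (-2)^2 + 4^2 + 5^2 = 49
Negative signature terms (e_j^2 = -1): 2^2 = 4
v^2 = 49 - 4 = 45


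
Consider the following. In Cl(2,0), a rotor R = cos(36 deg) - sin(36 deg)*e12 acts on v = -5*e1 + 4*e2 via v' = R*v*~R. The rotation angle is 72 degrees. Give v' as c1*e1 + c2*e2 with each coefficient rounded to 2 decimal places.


Rotor R = cos(36deg) - sin(36deg)*e12
Rotation angle theta = 2 * 36 = 72 degrees
v' = R*v*~R rotates v by theta.
cos(72deg) = 0.3090, sin(72deg) = 0.9511
v'_1 = -5*cos(72deg) - 4*sin(72deg)
= -5*0.3090 - 4*0.9511
= -5.35
v'_2 = -5*sin(72deg) + 4*cos(72deg)
= -5*0.9511 + 4*0.3090
= -3.52
v' = -5.35*e1 - 3.52*e2


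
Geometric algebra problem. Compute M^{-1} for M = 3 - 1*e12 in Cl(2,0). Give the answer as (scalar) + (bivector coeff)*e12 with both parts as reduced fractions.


M = 3 - 1*e12, where e12^2 = -1.
Since M commutes with its reverse ~M = a - b*e12, M * ~M = a^2 - b^2*e12^2 = a^2 + b^2.
So M^{-1} = ~M / (a^2 + b^2) = (a - b*e12)/(a^2 + b^2).
a^2 + b^2 = 9 + 1 = 10
Scalar part = 3/10 = 3/10
Bivector coeff = 1/10 = 1/10
M^{-1} = 3/10 + 1/10*e12


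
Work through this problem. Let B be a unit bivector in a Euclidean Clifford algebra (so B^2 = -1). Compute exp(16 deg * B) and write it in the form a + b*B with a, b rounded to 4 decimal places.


For a unit bivector B with B^2 = -1, the exponential series gives
e^(theta*B) = cos(theta) + sin(theta)*B (the GA analogue of Euler's formula).
theta = 16 degrees = 0.279253 rad
cos(16 deg) = 0.9613
sin(16 deg) = 0.2756
exp(theta*B) = 0.9613 + 0.2756*B


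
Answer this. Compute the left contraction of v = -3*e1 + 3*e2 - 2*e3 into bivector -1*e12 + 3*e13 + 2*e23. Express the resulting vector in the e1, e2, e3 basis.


Left contraction v _| B = <vB>_1 (grade-1 part of the geometric product vB).
Using e1_|e12 = e2, e2_|e12 = -e1, e1_|e13 = e3, e3_|e13 = -e1, e2_|e23 = e3, e3_|e23 = -e2:
e1 coeff: -v2*b12 - v3*b13 = -(3)*(-1) - (-2)*(3) = 9
e2 coeff: v1*b12 - v3*b23 = (-3)*(-1) - (-2)*(2) = 7
e3 coeff: v1*b13 + v2*b23 = (-3)*(3) + (3)*(2) = -3
v _| B = 9*e1 + 7*e2 - 3*e3


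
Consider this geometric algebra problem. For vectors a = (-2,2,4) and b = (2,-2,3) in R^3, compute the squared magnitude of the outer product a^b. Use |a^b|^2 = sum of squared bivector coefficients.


a wedge b = (a1*b2 - a2*b1)*e12 + (a1*b3 - a3*b1)*e13 + (a2*b3 - a3*b2)*e23
e12 coeff: (-2)*(-2) - 2*2 = 4 - 4 = 0
e13 coeff: (-2)*3 - 4*2 = -6 - 8 = -14
e23 coeff: 2*3 - 4*(-2) = 6 - (-8) = 14
|a wedge b|^2 = 0^2 + (-14)^2 + 14^2
= 0 + 196 + 196
= 392


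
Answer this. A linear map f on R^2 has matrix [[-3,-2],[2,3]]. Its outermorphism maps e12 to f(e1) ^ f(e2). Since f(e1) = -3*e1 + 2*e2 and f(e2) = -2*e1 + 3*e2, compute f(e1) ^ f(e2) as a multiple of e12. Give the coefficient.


The outermorphism of a linear map f sends e1^e2 to f(e1)^f(e2).
f(e1) = -3*e1 + 2*e2
f(e2) = -2*e1 + 3*e2
f(e1) ^ f(e2) = (-3*e1 + 2*e2) ^ (-2*e1 + 3*e2)
= (-3)*3*e12 + 2*(-2)*e21
= (-9 - (-4))*e12
= -5*e12
Coefficient = -5


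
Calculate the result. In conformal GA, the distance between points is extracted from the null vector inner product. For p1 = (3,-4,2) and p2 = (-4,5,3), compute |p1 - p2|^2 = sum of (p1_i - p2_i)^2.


p1 - p2 = (7, -9, -1)
|p1 - p2|^2 = 7^2 + (-9)^2 + (-1)^2
= 49 + 81 + 1
= 131


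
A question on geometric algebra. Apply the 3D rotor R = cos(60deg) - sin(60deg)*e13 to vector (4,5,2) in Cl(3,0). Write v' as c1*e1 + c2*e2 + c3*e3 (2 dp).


Rotor R = cos(60deg) - sin(60deg)*e13
Rotation angle theta = 2 * 60 = 120 degrees in the e13 plane (e1 -> e3).
The component perpendicular to the plane (e2) is invariant: v'_2 = v2 = 5.00
cos(120deg) = -0.5000, sin(120deg) = 0.8660
v'_1 = v1*cos(theta) - v3*sin(theta) = 4*(-0.5000) - 2*0.8660 = -3.73
v'_3 = v1*sin(theta) + v3*cos(theta) = 4*0.8660 + 2*(-0.5000) = 2.46
v' = -3.73*e1 + 5.00*e2 + 2.46*e3


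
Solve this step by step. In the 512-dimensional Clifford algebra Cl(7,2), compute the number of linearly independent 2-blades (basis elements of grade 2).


Number of grade-k basis blades in Cl(p,q) with n = p + q is C(n, k).
n = 7 + 2 = 9
C(9, 2) = 9! / (2! * 7!)
= 362880 / (2 * 5040)
= 36


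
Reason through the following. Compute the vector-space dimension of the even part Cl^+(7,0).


Even subalgebra dimension = 2^(n-1)
n = 7 + 0 = 7
2^(7 - 1) = 2^6 = 64
Verification: sum of C(7,k) for even k = 1 + 21 + 35 + 7 = 64
Result = 64


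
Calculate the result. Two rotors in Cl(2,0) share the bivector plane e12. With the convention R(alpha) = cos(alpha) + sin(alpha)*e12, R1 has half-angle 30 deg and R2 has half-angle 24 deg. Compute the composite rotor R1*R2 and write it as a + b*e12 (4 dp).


Same-plane rotors commute and their half-angles add:
R1*R2 = cos(a1 + a2) + sin(a1 + a2)*e12.
a1 + a2 = 30 + 24 = 54 deg
cos(54 deg) = 0.5878
sin(54 deg) = 0.8090
R1*R2 = 0.5878 + 0.8090*e12


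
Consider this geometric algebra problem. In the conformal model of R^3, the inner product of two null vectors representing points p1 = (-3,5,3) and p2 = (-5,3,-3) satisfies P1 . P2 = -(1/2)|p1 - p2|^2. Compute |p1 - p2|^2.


p1 - p2 = (2, 2, 6)
|p1 - p2|^2 = 2^2 + 2^2 + 6^2
= 4 + 4 + 36
= 44


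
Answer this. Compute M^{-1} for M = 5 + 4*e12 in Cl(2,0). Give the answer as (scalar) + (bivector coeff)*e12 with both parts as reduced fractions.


M = 5 + 4*e12, where e12^2 = -1.
Since M commutes with its reverse ~M = a - b*e12, M * ~M = a^2 - b^2*e12^2 = a^2 + b^2.
So M^{-1} = ~M / (a^2 + b^2) = (a - b*e12)/(a^2 + b^2).
a^2 + b^2 = 25 + 16 = 41
Scalar part = 5/41 = 5/41
Bivector coeff = -4/41 = -4/41
M^{-1} = 5/41 - 4/41*e12


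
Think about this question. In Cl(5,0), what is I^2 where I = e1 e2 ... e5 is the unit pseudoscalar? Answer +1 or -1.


The pseudoscalar I = e1...e_n (product of all n generators) of Cl(p,q) satisfies I^2 = (-1)^(q + n(n-1)/2).
p = 5, q = 0, n = p + q = 5
n(n-1)/2 = 5 * 4 / 2 = 10
Exponent = q + n(n-1)/2 = 0 + 10 = 10
I^2 = (-1)^10 = +1


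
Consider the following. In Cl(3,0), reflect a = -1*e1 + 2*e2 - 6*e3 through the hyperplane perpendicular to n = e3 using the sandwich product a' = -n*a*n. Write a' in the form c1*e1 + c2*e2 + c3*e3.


Reflection formula: a' = -n*a*n, with n = e3 (unit vector, n^2 = 1).
For reflection through hyperplane perp to e3:
The component along e3 flips sign, others stay.
a = (-1, 2, -6)
a' = (-1, 2, 6)
a' = -1*e1 + 2*e2 + 6*e3


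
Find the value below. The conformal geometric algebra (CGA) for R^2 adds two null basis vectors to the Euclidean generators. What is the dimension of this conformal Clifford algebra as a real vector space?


The conformal model of R^2 uses Cl(3,1): the 2 Euclidean generators plus two extra orthogonal generators e+ (e+^2 = +1) and e- (e-^2 = -1), from which the null vectors e0, einf are built.
Number of generators m = 2 + 2 = 4.
dim Cl(p,q) = 2^m = 2^4 = 16


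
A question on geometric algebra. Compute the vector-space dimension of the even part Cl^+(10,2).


Even subalgebra dimension = 2^(n-1)
n = 10 + 2 = 12
2^(12 - 1) = 2^11 = 2048
Verification: sum of C(12,k) for even k = 1 + 66 + 495 + 924 + 495 + 66 + 1 = 2048
Result = 2048


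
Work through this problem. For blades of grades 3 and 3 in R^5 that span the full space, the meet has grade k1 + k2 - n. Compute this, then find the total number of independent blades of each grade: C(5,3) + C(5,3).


Meet grade = grade(A) + grade(B) - n
= 3 + 3 - 5 = 1
C(5,3) = 10
C(5,3) = 10
dim_A + dim_B = 10 + 10 = 20


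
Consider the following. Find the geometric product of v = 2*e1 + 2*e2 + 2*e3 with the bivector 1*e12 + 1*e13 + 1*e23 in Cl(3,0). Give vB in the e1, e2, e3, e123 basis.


vB has grade-1 (vector) and grade-3 (trivector) parts: vB = (v _| B) + (v ^ B).
Vector part <vB>_1:
  e1: -v2*b12 - v3*b13 = -(2)*(1) - (2)*(1) = -4
  e2: v1*b12 - v3*b23 = (2)*(1) - (2)*(1) = 0
  e3: v1*b13 + v2*b23 = (2)*(1) + (2)*(1) = 4
Trivector part <vB>_3:
  e123: v1*b23 - v2*b13 + v3*b12 = (2)*(1) - (2)*(1) + (2)*(1) = 2
vB = -4*e1 + 0*e2 + 4*e3 + 2*e123


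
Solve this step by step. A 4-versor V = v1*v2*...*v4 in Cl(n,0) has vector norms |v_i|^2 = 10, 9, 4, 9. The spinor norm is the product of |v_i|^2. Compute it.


Spinor norm N(V) = |v1|^2 * |v2|^2 * ... * |v4|^2
= 10 * 9 * 4 * 9
Running product: 10, 90, 360, 3240
N(V) = 3240


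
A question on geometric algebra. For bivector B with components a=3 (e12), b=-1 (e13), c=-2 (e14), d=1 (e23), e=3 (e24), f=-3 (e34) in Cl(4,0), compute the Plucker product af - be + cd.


Plucker relation: af - be + cd
a*f = 3*(-3) = -9
b*e = (-1)*3 = -3
c*d = (-2)*1 = -2
af - be + cd = -9 - (-3) + (-2)
= -8


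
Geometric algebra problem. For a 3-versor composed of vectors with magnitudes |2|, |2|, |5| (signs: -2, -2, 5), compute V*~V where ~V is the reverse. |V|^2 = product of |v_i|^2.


Each vector v_i has |v_i|^2 = s_i^2
Squared scales: (-2)^2 = 4, (-2)^2 = 4, 5^2 = 25
|V|^2 = 4 * 4 * 25
= 400


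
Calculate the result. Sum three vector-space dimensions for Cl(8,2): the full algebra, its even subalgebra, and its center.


n = 8 + 2 = 10
Total dim = 2^10 = 1024
Even subalgebra dim = 2^9 = 512
n is even, so center dim = 1
Sum = 1024 + 512 + 1 = 1537


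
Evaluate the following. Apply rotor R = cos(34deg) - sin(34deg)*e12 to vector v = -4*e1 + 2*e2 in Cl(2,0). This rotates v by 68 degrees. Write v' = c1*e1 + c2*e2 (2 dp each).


Rotor R = cos(34deg) - sin(34deg)*e12
Rotation angle theta = 2 * 34 = 68 degrees
v' = R*v*~R rotates v by theta.
cos(68deg) = 0.3746, sin(68deg) = 0.9272
v'_1 = -4*cos(68deg) - 2*sin(68deg)
= -4*0.3746 - 2*0.9272
= -3.35
v'_2 = -4*sin(68deg) + 2*cos(68deg)
= -4*0.9272 + 2*0.3746
= -2.96
v' = -3.35*e1 - 2.96*e2


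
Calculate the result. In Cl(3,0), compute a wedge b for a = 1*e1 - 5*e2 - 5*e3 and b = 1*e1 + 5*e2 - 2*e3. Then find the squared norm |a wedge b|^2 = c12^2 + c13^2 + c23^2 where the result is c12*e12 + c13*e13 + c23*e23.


a wedge b = (a1*b2 - a2*b1)*e12 + (a1*b3 - a3*b1)*e13 + (a2*b3 - a3*b2)*e23
e12 coeff: 1*5 - (-5)*1 = 5 - (-5) = 10
e13 coeff: 1*(-2) - (-5)*1 = -2 - (-5) = 3
e23 coeff: (-5)*(-2) - (-5)*5 = 10 - (-25) = 35
|a wedge b|^2 = 10^2 + 3^2 + 35^2
= 100 + 9 + 1225
= 1334


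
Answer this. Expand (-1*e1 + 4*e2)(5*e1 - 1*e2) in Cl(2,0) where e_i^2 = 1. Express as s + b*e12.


Expand: (-1*e1 + 4*e2)(5*e1 - 1*e2)
= (-1)*5*e1e1 + (-1)*(-1)*e1e2 + 4*5*e2e1 + 4*(-1)*e2e2
Using e1^2 = e2^2 = 1, e2e1 = -e1e2:
Scalar part s = (-1)*5 + 4*(-1) = -5 + (-4) = -9
Bivector part b = (-1)*(-1) - 4*5 = 1 - 20 = -19
uv = -9 - 19*e12


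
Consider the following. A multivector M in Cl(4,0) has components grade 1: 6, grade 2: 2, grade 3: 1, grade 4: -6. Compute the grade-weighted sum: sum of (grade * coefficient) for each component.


Grade-weighted sum = sum of grade_k * coefficient_k
1*6 = 6
2*2 = 4
3*1 = 3
4*(-6) = -24
Total = 6 + 4 + 3 + (-24) = -11


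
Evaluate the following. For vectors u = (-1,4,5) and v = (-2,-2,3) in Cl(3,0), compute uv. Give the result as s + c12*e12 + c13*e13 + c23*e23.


In Cl(3,0): e_i^2 = 1, e_ie_j = -e_je_i for i != j.
Scalar part = u . v = (-1)*(-2) + 4*(-2) + 5*3
= 2 + (-8) + 15 = 9
e12 coeff = (-1)*(-2) - 4*(-2) = 2 - (-8) = 10
e13 coeff = (-1)*3 - 5*(-2) = -3 - (-10) = 7
e23 coeff = 4*3 - 5*(-2) = 12 - (-10) = 22
uv = 9 + 10*e12 + 7*e13 + 22*e23


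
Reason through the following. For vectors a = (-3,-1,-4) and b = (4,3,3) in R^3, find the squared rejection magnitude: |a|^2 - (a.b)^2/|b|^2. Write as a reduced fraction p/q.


|a|^2 = (-3)^2 + (-1)^2 + (-4)^2 = 26
|b|^2 = 4^2 + 3^2 + 3^2 = 34
a . b = (-3)*4 + (-1)*3 + (-4)*3 = -27
(a.b)^2 = (-27)^2 = 729
|rej|^2 = 26 - 729/34
= (884 - 729)/34
= 155/34
In lowest terms: 155/34


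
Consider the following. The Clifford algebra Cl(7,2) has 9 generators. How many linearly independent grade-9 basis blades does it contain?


Number of grade-k basis blades in Cl(p,q) with n = p + q is C(n, k).
n = 7 + 2 = 9
C(9, 9) = 9! / (9! * 0!)
= 362880 / (362880 * 1)
= 1


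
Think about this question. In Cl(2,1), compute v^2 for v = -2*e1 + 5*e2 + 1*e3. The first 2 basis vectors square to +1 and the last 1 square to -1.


v^2 = sum of c_i^2 * e_i^2
Positive signature terms (e_i^2 = +1): (-2)^2 + 5^2 = 29
Negative signature terms (e_j^2 = -1): 1^2 = 1
v^2 = 29 - 1 = 28


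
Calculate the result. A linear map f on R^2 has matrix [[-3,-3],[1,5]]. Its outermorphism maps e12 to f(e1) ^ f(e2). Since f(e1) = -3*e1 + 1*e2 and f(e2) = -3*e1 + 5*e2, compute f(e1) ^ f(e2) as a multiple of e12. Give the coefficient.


The outermorphism of a linear map f sends e1^e2 to f(e1)^f(e2).
f(e1) = -3*e1 + 1*e2
f(e2) = -3*e1 + 5*e2
f(e1) ^ f(e2) = (-3*e1 + 1*e2) ^ (-3*e1 + 5*e2)
= (-3)*5*e12 + 1*(-3)*e21
= (-15 - (-3))*e12
= -12*e12
Coefficient = -12


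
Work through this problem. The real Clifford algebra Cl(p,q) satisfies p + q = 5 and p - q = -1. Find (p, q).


We need p + q = 5 and p - q = -1.
Adding: 2p = 5 + (-1) = 4, so p = 2.
Then q = 5 - 2 = 3.
(p, q) = (2, 3)


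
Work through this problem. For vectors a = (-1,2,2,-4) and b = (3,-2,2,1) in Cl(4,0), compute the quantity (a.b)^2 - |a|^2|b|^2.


a . b = (-1)*3 + 2*(-2) + 2*2 + (-4)*1
= -3 + (-4) + 4 + (-4) = -7
|a|^2 = (-1)^2 + 2^2 + 2^2 + (-4)^2 = 25
|b|^2 = 3^2 + (-2)^2 + 2^2 + 1^2 = 18
(a.b)^2 = (-7)^2 = 49
|a|^2 * |b|^2 = 25 * 18 = 450
Result = 49 - 450 = -401


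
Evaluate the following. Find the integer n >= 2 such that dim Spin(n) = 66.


dim Spin(n) = dim so(n) = n(n-1)/2.
Solve n(n-1)/2 = 66, i.e. n^2 - n - 132 = 0.
Discriminant = 1 + 8*66 = 529
n = (1 + sqrt(529))/2 = (1 + 23)/2 = 12


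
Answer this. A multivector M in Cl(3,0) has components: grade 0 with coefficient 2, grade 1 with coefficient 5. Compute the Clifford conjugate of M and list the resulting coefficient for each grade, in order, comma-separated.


Clifford conjugate sign for grade k: (-1)^(k(k+1)/2)
Grade 0: (-1)^(0*1/2) = (-1)^0 = 1, coeff 2 -> 2
Grade 1: (-1)^(1*2/2) = (-1)^1 = -1, coeff 5 -> -5
Conjugated coefficients: 2, -5


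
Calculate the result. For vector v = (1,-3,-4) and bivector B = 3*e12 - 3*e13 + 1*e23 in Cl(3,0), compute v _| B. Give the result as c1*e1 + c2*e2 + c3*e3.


Left contraction v _| B = <vB>_1 (grade-1 part of the geometric product vB).
Using e1_|e12 = e2, e2_|e12 = -e1, e1_|e13 = e3, e3_|e13 = -e1, e2_|e23 = e3, e3_|e23 = -e2:
e1 coeff: -v2*b12 - v3*b13 = -(-3)*(3) - (-4)*(-3) = -3
e2 coeff: v1*b12 - v3*b23 = (1)*(3) - (-4)*(1) = 7
e3 coeff: v1*b13 + v2*b23 = (1)*(-3) + (-3)*(1) = -6
v _| B = -3*e1 + 7*e2 - 6*e3


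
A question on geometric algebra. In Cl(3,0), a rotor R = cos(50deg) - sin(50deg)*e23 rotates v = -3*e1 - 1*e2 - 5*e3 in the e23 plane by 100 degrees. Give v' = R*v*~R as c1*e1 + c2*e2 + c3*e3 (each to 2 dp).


Rotor R = cos(50deg) - sin(50deg)*e23
Rotation angle theta = 2 * 50 = 100 degrees in the e23 plane (e2 -> e3).
The component perpendicular to the plane (e1) is invariant: v'_1 = v1 = -3.00
cos(100deg) = -0.1736, sin(100deg) = 0.9848
v'_2 = v2*cos(theta) - v3*sin(theta) = -1*(-0.1736) - (-5)*0.9848 = 5.10
v'_3 = v2*sin(theta) + v3*cos(theta) = -1*0.9848 + (-5)*(-0.1736) = -0.12
v' = -3.00*e1 + 5.10*e2 - 0.12*e3


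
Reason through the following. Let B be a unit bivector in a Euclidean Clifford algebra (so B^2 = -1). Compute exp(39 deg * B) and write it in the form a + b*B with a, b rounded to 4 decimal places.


For a unit bivector B with B^2 = -1, the exponential series gives
e^(theta*B) = cos(theta) + sin(theta)*B (the GA analogue of Euler's formula).
theta = 39 degrees = 0.680678 rad
cos(39 deg) = 0.7771
sin(39 deg) = 0.6293
exp(theta*B) = 0.7771 + 0.6293*B


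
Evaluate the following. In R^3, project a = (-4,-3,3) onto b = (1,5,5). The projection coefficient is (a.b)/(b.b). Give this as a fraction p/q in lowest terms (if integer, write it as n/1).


Projection coefficient = (a . b) / (b . b)
a . b = (-4)*1 + (-3)*5 + 3*5
= -4 + (-15) + 15 = -4
b . b = 1^2 + 5^2 + 5^2
= 1 + 25 + 25 = 51
Coefficient = -4/51
In lowest terms: -4/51


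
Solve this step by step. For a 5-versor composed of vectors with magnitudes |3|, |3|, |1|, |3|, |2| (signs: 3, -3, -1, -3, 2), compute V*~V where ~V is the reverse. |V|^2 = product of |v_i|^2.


Each vector v_i has |v_i|^2 = s_i^2
Squared scales: 3^2 = 9, (-3)^2 = 9, (-1)^2 = 1, (-3)^2 = 9, 2^2 = 4
|V|^2 = 9 * 9 * 1 * 9 * 4
= 2916


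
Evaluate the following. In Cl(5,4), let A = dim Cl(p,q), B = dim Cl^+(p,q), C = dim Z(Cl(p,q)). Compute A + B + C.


n = 5 + 4 = 9
Total dim = 2^9 = 512
Even subalgebra dim = 2^8 = 256
n is odd, so center dim = 2
Sum = 512 + 256 + 2 = 770


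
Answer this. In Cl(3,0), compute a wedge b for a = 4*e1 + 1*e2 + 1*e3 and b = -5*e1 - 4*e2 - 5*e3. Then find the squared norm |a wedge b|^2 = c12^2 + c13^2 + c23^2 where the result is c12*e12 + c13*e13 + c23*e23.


a wedge b = (a1*b2 - a2*b1)*e12 + (a1*b3 - a3*b1)*e13 + (a2*b3 - a3*b2)*e23
e12 coeff: 4*(-4) - 1*(-5) = -16 - (-5) = -11
e13 coeff: 4*(-5) - 1*(-5) = -20 - (-5) = -15
e23 coeff: 1*(-5) - 1*(-4) = -5 - (-4) = -1
|a wedge b|^2 = (-11)^2 + (-15)^2 + (-1)^2
= 121 + 225 + 1
= 347


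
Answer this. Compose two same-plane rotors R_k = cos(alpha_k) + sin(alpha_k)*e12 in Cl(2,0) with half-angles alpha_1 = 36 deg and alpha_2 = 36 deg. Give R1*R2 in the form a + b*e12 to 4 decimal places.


Same-plane rotors commute and their half-angles add:
R1*R2 = cos(a1 + a2) + sin(a1 + a2)*e12.
a1 + a2 = 36 + 36 = 72 deg
cos(72 deg) = 0.3090
sin(72 deg) = 0.9511
R1*R2 = 0.3090 + 0.9511*e12


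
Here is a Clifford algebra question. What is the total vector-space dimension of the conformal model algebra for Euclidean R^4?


The conformal model of R^4 uses Cl(5,1): the 4 Euclidean generators plus two extra orthogonal generators e+ (e+^2 = +1) and e- (e-^2 = -1), from which the null vectors e0, einf are built.
Number of generators m = 4 + 2 = 6.
dim Cl(p,q) = 2^m = 2^6 = 64


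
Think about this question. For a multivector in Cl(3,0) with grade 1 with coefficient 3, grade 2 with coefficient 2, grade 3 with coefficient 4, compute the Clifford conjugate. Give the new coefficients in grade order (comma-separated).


Clifford conjugate sign for grade k: (-1)^(k(k+1)/2)
Grade 1: (-1)^(1*2/2) = (-1)^1 = -1, coeff 3 -> -3
Grade 2: (-1)^(2*3/2) = (-1)^3 = -1, coeff 2 -> -2
Grade 3: (-1)^(3*4/2) = (-1)^6 = 1, coeff 4 -> 4
Conjugated coefficients: -3, -2, 4


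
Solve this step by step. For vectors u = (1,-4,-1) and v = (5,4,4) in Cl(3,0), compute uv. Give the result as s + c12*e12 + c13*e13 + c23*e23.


In Cl(3,0): e_i^2 = 1, e_ie_j = -e_je_i for i != j.
Scalar part = u . v = 1*5 + (-4)*4 + (-1)*4
= 5 + (-16) + (-4) = -15
e12 coeff = 1*4 - (-4)*5 = 4 - (-20) = 24
e13 coeff = 1*4 - (-1)*5 = 4 - (-5) = 9
e23 coeff = (-4)*4 - (-1)*4 = -16 - (-4) = -12
uv = -15 + 24*e12 + 9*e13 - 12*e23


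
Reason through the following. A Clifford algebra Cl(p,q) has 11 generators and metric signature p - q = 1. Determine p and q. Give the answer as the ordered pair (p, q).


We need p + q = 11 and p - q = 1.
Adding: 2p = 11 + 1 = 12, so p = 6.
Then q = 11 - 6 = 5.
(p, q) = (6, 5)


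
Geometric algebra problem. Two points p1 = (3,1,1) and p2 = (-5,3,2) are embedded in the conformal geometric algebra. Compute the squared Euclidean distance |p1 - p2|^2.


p1 - p2 = (8, -2, -1)
|p1 - p2|^2 = 8^2 + (-2)^2 + (-1)^2
= 64 + 4 + 1
= 69


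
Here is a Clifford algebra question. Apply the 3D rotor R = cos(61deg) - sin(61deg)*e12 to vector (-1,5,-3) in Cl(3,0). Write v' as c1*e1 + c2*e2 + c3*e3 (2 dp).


Rotor R = cos(61deg) - sin(61deg)*e12
Rotation angle theta = 2 * 61 = 122 degrees in the e12 plane (e1 -> e2).
The component perpendicular to the plane (e3) is invariant: v'_3 = v3 = -3.00
cos(122deg) = -0.5299, sin(122deg) = 0.8480
v'_1 = v1*cos(theta) - v2*sin(theta) = -1*(-0.5299) - 5*0.8480 = -3.71
v'_2 = v1*sin(theta) + v2*cos(theta) = -1*0.8480 + 5*(-0.5299) = -3.50
v' = -3.71*e1 - 3.50*e2 - 3.00*e3


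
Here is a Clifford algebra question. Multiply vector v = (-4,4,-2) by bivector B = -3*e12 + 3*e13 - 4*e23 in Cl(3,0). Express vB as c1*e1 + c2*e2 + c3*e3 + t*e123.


vB has grade-1 (vector) and grade-3 (trivector) parts: vB = (v _| B) + (v ^ B).
Vector part <vB>_1:
  e1: -v2*b12 - v3*b13 = -(4)*(-3) - (-2)*(3) = 18
  e2: v1*b12 - v3*b23 = (-4)*(-3) - (-2)*(-4) = 4
  e3: v1*b13 + v2*b23 = (-4)*(3) + (4)*(-4) = -28
Trivector part <vB>_3:
  e123: v1*b23 - v2*b13 + v3*b12 = (-4)*(-4) - (4)*(3) + (-2)*(-3) = 10
vB = 18*e1 + 4*e2 - 28*e3 + 10*e123


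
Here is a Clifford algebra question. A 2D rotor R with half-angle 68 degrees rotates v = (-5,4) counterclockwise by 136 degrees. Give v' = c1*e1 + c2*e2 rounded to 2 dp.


Rotor R = cos(68deg) - sin(68deg)*e12
Rotation angle theta = 2 * 68 = 136 degrees
v' = R*v*~R rotates v by theta.
cos(136deg) = -0.7193, sin(136deg) = 0.6947
v'_1 = -5*cos(136deg) - 4*sin(136deg)
= -5*(-0.7193) - 4*0.6947
= 0.82
v'_2 = -5*sin(136deg) + 4*cos(136deg)
= -5*0.6947 + 4*(-0.7193)
= -6.35
v' = 0.82*e1 - 6.35*e2


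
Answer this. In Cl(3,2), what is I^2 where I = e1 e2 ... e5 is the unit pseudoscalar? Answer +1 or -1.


The pseudoscalar I = e1...e_n (product of all n generators) of Cl(p,q) satisfies I^2 = (-1)^(q + n(n-1)/2).
p = 3, q = 2, n = p + q = 5
n(n-1)/2 = 5 * 4 / 2 = 10
Exponent = q + n(n-1)/2 = 2 + 10 = 12
I^2 = (-1)^12 = +1


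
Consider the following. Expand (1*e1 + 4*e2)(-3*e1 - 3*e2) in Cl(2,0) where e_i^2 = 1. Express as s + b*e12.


Expand: (1*e1 + 4*e2)(-3*e1 - 3*e2)
= 1*(-3)*e1e1 + 1*(-3)*e1e2 + 4*(-3)*e2e1 + 4*(-3)*e2e2
Using e1^2 = e2^2 = 1, e2e1 = -e1e2:
Scalar part s = 1*(-3) + 4*(-3) = -3 + (-12) = -15
Bivector part b = 1*(-3) - 4*(-3) = -3 - (-12) = 9
uv = -15 + 9*e12


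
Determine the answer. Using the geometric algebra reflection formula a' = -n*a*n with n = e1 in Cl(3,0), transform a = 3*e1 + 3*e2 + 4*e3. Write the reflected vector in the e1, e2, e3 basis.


Reflection formula: a' = -n*a*n, with n = e1 (unit vector, n^2 = 1).
For reflection through hyperplane perp to e1:
The component along e1 flips sign, others stay.
a = (3, 3, 4)
a' = (-3, 3, 4)
a' = -3*e1 + 3*e2 + 4*e3


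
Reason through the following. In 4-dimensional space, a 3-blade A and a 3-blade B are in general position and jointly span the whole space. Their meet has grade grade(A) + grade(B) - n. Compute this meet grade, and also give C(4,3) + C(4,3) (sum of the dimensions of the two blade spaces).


Meet grade = grade(A) + grade(B) - n
= 3 + 3 - 4 = 2
C(4,3) = 4
C(4,3) = 4
dim_A + dim_B = 4 + 4 = 8


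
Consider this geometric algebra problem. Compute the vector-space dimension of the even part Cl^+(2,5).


Even subalgebra dimension = 2^(n-1)
n = 2 + 5 = 7
2^(7 - 1) = 2^6 = 64
Verification: sum of C(7,k) for even k = 1 + 21 + 35 + 7 = 64
Result = 64


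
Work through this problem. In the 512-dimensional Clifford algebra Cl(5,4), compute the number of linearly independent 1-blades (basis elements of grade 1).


Number of grade-k basis blades in Cl(p,q) with n = p + q is C(n, k).
n = 5 + 4 = 9
C(9, 1) = 9! / (1! * 8!)
= 362880 / (1 * 40320)
= 9


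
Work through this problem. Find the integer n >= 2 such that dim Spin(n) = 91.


dim Spin(n) = dim so(n) = n(n-1)/2.
Solve n(n-1)/2 = 91, i.e. n^2 - n - 182 = 0.
Discriminant = 1 + 8*91 = 729
n = (1 + sqrt(729))/2 = (1 + 27)/2 = 14


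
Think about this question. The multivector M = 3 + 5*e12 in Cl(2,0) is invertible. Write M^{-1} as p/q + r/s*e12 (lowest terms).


M = 3 + 5*e12, where e12^2 = -1.
Since M commutes with its reverse ~M = a - b*e12, M * ~M = a^2 - b^2*e12^2 = a^2 + b^2.
So M^{-1} = ~M / (a^2 + b^2) = (a - b*e12)/(a^2 + b^2).
a^2 + b^2 = 9 + 25 = 34
Scalar part = 3/34 = 3/34
Bivector coeff = -5/34 = -5/34
M^{-1} = 3/34 - 5/34*e12


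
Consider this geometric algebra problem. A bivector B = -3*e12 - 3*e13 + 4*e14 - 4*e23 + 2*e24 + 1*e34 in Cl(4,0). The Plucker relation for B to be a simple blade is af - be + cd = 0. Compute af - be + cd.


Plucker relation: af - be + cd
a*f = (-3)*1 = -3
b*e = (-3)*2 = -6
c*d = 4*(-4) = -16
af - be + cd = -3 - (-6) + (-16)
= -13


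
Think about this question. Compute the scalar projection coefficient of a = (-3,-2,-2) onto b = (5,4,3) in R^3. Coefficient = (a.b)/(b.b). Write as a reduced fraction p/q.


Projection coefficient = (a . b) / (b . b)
a . b = (-3)*5 + (-2)*4 + (-2)*3
= -15 + (-8) + (-6) = -29
b . b = 5^2 + 4^2 + 3^2
= 25 + 16 + 9 = 50
Coefficient = -29/50
In lowest terms: -29/50


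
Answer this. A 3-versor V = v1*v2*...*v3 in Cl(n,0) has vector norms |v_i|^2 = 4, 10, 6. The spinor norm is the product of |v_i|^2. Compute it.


Spinor norm N(V) = |v1|^2 * |v2|^2 * ... * |v3|^2
= 4 * 10 * 6
Running product: 4, 40, 240
N(V) = 240


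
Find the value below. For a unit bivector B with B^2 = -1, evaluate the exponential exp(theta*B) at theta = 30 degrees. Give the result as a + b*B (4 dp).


For a unit bivector B with B^2 = -1, the exponential series gives
e^(theta*B) = cos(theta) + sin(theta)*B (the GA analogue of Euler's formula).
theta = 30 degrees = 0.523599 rad
cos(30 deg) = 0.8660
sin(30 deg) = 0.5000
exp(theta*B) = 0.8660 + 0.5000*B


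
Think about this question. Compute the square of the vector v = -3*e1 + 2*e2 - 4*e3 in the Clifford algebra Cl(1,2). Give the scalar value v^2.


v^2 = sum of c_i^2 * e_i^2
Positive signature terms (e_i^2 = +1): (-3)^2 = 9
Negative signature terms (e_j^2 = -1): 2^2 + (-4)^2 = 20
v^2 = 9 - 20 = -11


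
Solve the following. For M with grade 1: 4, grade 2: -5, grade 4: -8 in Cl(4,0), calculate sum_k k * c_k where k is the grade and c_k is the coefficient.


Grade-weighted sum = sum of grade_k * coefficient_k
1*4 = 4
2*(-5) = -10
4*(-8) = -32
Total = 4 + (-10) + (-32) = -38


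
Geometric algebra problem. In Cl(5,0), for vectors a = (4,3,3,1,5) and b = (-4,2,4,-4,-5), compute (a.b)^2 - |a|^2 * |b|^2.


a . b = 4*(-4) + 3*2 + 3*4 + 1*(-4) + 5*(-5)
= -16 + 6 + 12 + (-4) + (-25) = -27
|a|^2 = 4^2 + 3^2 + 3^2 + 1^2 + 5^2 = 60
|b|^2 = (-4)^2 + 2^2 + 4^2 + (-4)^2 + (-5)^2 = 77
(a.b)^2 = (-27)^2 = 729
|a|^2 * |b|^2 = 60 * 77 = 4620
Result = 729 - 4620 = -3891


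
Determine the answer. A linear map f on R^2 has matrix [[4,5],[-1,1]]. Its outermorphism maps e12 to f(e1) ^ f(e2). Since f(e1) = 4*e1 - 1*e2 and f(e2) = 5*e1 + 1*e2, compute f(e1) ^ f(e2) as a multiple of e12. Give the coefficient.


The outermorphism of a linear map f sends e1^e2 to f(e1)^f(e2).
f(e1) = 4*e1 - 1*e2
f(e2) = 5*e1 + 1*e2
f(e1) ^ f(e2) = (4*e1 - 1*e2) ^ (5*e1 + 1*e2)
= 4*1*e12 + (-1)*5*e21
= (4 - (-5))*e12
= 9*e12
Coefficient = 9


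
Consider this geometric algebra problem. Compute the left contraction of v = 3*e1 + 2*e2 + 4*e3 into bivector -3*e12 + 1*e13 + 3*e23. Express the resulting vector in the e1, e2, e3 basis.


Left contraction v _| B = <vB>_1 (grade-1 part of the geometric product vB).
Using e1_|e12 = e2, e2_|e12 = -e1, e1_|e13 = e3, e3_|e13 = -e1, e2_|e23 = e3, e3_|e23 = -e2:
e1 coeff: -v2*b12 - v3*b13 = -(2)*(-3) - (4)*(1) = 2
e2 coeff: v1*b12 - v3*b23 = (3)*(-3) - (4)*(3) = -21
e3 coeff: v1*b13 + v2*b23 = (3)*(1) + (2)*(3) = 9
v _| B = 2*e1 - 21*e2 + 9*e3


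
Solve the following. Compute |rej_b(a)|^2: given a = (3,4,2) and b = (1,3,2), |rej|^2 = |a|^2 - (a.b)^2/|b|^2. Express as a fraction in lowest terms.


|a|^2 = 3^2 + 4^2 + 2^2 = 29
|b|^2 = 1^2 + 3^2 + 2^2 = 14
a . b = 3*1 + 4*3 + 2*2 = 19
(a.b)^2 = 19^2 = 361
|rej|^2 = 29 - 361/14
= (406 - 361)/14
= 45/14
In lowest terms: 45/14


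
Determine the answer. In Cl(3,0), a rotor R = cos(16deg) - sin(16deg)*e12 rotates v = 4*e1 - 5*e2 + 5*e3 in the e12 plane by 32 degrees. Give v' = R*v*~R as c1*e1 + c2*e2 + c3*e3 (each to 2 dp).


Rotor R = cos(16deg) - sin(16deg)*e12
Rotation angle theta = 2 * 16 = 32 degrees in the e12 plane (e1 -> e2).
The component perpendicular to the plane (e3) is invariant: v'_3 = v3 = 5.00
cos(32deg) = 0.8480, sin(32deg) = 0.5299
v'_1 = v1*cos(theta) - v2*sin(theta) = 4*0.8480 - (-5)*0.5299 = 6.04
v'_2 = v1*sin(theta) + v2*cos(theta) = 4*0.5299 + (-5)*0.8480 = -2.12
v' = 6.04*e1 - 2.12*e2 + 5.00*e3


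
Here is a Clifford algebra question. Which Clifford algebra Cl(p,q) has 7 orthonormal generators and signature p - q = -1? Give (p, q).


We need p + q = 7 and p - q = -1.
Adding: 2p = 7 + (-1) = 6, so p = 3.
Then q = 7 - 3 = 4.
(p, q) = (3, 4)


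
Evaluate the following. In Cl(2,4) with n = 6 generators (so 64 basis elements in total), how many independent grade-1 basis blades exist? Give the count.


Number of grade-k basis blades in Cl(p,q) with n = p + q is C(n, k).
n = 2 + 4 = 6
C(6, 1) = 6! / (1! * 5!)
= 720 / (1 * 120)
= 6


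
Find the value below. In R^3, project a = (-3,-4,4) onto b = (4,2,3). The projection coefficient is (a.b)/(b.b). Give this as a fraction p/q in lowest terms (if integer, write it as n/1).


Projection coefficient = (a . b) / (b . b)
a . b = (-3)*4 + (-4)*2 + 4*3
= -12 + (-8) + 12 = -8
b . b = 4^2 + 2^2 + 3^2
= 16 + 4 + 9 = 29
Coefficient = -8/29
In lowest terms: -8/29


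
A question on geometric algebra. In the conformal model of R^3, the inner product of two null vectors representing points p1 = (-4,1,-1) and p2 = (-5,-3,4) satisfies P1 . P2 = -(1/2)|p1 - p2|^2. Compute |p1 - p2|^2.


p1 - p2 = (1, 4, -5)
|p1 - p2|^2 = 1^2 + 4^2 + (-5)^2
= 1 + 16 + 25
= 42


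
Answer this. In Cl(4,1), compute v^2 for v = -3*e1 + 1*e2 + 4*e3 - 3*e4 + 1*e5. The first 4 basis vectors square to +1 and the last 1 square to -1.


v^2 = sum of c_i^2 * e_i^2
Positive signature terms (e_i^2 = +1): (-3)^2 + 1^2 + 4^2 + (-3)^2 = 35
Negative signature terms (e_j^2 = -1): 1^2 = 1
v^2 = 35 - 1 = 34


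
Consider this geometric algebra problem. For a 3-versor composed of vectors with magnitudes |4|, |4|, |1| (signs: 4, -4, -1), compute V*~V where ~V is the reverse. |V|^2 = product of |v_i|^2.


Each vector v_i has |v_i|^2 = s_i^2
Squared scales: 4^2 = 16, (-4)^2 = 16, (-1)^2 = 1
|V|^2 = 16 * 16 * 1
= 256


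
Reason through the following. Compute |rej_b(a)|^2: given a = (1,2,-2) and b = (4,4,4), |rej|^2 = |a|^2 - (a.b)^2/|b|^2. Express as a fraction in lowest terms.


|a|^2 = 1^2 + 2^2 + (-2)^2 = 9
|b|^2 = 4^2 + 4^2 + 4^2 = 48
a . b = 1*4 + 2*4 + (-2)*4 = 4
(a.b)^2 = 4^2 = 16
|rej|^2 = 9 - 16/48
= (432 - 16)/48
= 416/48
In lowest terms: 26/3


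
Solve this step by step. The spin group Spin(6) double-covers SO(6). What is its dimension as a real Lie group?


Spin(n) double-covers SO(n); both have Lie algebra so(n) of dimension n(n-1)/2.
n = 6
n(n-1) = 6 * 5 = 30
dim Spin(6) = 30/2 = 15


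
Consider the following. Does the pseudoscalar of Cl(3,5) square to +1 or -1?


The pseudoscalar I = e1...e_n (product of all n generators) of Cl(p,q) satisfies I^2 = (-1)^(q + n(n-1)/2).
p = 3, q = 5, n = p + q = 8
n(n-1)/2 = 8 * 7 / 2 = 28
Exponent = q + n(n-1)/2 = 5 + 28 = 33
I^2 = (-1)^33 = -1


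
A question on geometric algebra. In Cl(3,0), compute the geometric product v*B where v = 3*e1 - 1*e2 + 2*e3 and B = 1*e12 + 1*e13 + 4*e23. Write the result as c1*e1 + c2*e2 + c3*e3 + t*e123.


vB has grade-1 (vector) and grade-3 (trivector) parts: vB = (v _| B) + (v ^ B).
Vector part <vB>_1:
  e1: -v2*b12 - v3*b13 = -(-1)*(1) - (2)*(1) = -1
  e2: v1*b12 - v3*b23 = (3)*(1) - (2)*(4) = -5
  e3: v1*b13 + v2*b23 = (3)*(1) + (-1)*(4) = -1
Trivector part <vB>_3:
  e123: v1*b23 - v2*b13 + v3*b12 = (3)*(4) - (-1)*(1) + (2)*(1) = 15
vB = -1*e1 - 5*e2 - 1*e3 + 15*e123
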